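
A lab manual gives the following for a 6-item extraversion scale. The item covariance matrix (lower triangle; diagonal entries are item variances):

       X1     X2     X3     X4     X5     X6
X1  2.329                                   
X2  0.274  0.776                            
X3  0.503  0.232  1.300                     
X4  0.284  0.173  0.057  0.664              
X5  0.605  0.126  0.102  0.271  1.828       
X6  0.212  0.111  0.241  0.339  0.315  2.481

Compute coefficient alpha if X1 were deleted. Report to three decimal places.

coefficient alpha = 0.448

Remaining items: X2, X3, X4, X5, X6 (k = 5).
sum of item variances = 0.776 + 1.300 + 0.664 + 1.828 + 2.481 = 7.049
Var(T) = 7.049 + 2 × 1.967 = 10.983
α (item deleted) = (5/4)·(1 − 7.049/10.983) = 0.448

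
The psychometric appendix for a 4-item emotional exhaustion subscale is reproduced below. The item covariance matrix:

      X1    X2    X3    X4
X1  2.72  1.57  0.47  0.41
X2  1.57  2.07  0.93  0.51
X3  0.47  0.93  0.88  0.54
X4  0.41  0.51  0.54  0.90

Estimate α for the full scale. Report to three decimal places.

α = 0.766

sum of item variances = 2.72 + 2.07 + 0.88 + 0.90 = 6.57
Sum of off-diagonal covariances = 4.43
σ²_total = 6.57 + 2 × 4.43 = 15.43
α = (k/(k−1))·(1 − sum of item variances/σ²_total) = (4/3)·(1 − 6.57/15.43) = 0.766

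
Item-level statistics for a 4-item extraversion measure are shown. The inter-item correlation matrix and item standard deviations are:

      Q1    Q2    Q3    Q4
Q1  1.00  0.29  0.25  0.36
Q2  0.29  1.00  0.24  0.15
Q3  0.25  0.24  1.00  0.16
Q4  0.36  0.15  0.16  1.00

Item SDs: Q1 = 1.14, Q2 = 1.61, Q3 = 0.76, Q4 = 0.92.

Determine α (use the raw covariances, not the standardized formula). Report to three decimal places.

Σσ²ᵢ = 1.14² + 1.61² + 0.76² + 0.92² = 5.3157
Covariances σ_ij = r_ij · s_i · s_j:
  σ(Q1,Q2) = 0.29 × 1.14 × 1.61 = 0.5323
  σ(Q1,Q3) = 0.25 × 1.14 × 0.76 = 0.2166
  σ(Q1,Q4) = 0.36 × 1.14 × 0.92 = 0.3776
  σ(Q2,Q3) = 0.24 × 1.61 × 0.76 = 0.2937
  σ(Q2,Q4) = 0.15 × 1.61 × 0.92 = 0.2222
  σ(Q3,Q4) = 0.16 × 0.76 × 0.92 = 0.1119
σ²_T = Σσ²ᵢ + 2·Σσ_ij = 5.3157 + 2 × 1.7543 = 8.8243
α = (4/3)·(1 − 5.3157/8.8243) = 0.530

α = 0.530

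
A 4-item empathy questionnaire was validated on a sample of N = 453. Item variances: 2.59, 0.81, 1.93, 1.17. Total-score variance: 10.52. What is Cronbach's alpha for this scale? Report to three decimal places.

Cronbach's alpha = 0.510

Σσᵢ² = 2.59 + 0.81 + 1.93 + 1.17 = 6.50
α = (k/(k−1))·(1 − Σσᵢ²/σ²_total) = (4/3)·(1 − 6.50/10.52) = 0.510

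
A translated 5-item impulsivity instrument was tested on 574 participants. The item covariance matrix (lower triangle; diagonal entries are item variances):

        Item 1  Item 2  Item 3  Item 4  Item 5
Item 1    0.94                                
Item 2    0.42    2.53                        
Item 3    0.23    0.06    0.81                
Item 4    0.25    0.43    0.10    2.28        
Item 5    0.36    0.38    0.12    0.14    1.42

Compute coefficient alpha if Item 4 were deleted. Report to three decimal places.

Remaining items: Item 1, Item 2, Item 3, Item 5 (k = 4).
Σσᵢ² = 0.94 + 2.53 + 0.81 + 1.42 = 5.70
σ²_T = 5.70 + 2 × 1.57 = 8.84
α (item deleted) = (4/3)·(1 − 5.70/8.84) = 0.474

coefficient alpha = 0.474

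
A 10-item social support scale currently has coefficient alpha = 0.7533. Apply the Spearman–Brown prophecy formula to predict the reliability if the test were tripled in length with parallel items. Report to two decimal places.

Length factor m = 3
α' = m·α / (1 + (m−1)·α)
   = 3 × 0.7533 / (1 + (3 − 1) × 0.7533)
   = 2.2599 / 2.5066 = 0.90

predicted reliability = 0.90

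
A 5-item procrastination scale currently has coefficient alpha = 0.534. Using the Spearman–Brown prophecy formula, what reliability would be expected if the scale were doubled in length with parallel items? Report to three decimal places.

predicted reliability = 0.696

Length factor m = 2
α' = m·α / (1 + (m−1)·α)
   = 2 × 0.534 / (1 + (2 − 1) × 0.534)
   = 1.0680 / 1.5340 = 0.696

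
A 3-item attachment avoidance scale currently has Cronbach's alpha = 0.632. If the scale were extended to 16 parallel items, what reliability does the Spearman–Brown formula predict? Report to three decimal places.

predicted reliability = 0.902

Length factor m = 16/3 = 5.3333
α' = m·α / (1 + (m−1)·α)
   = 16/3 × 0.632 / (1 + (16/3 − 1) × 0.632)
   = 3.3707 / 3.7387 = 0.902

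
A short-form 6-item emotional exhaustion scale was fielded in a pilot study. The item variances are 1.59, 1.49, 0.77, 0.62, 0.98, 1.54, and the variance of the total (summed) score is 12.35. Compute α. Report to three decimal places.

Σσ²ᵢ = 1.59 + 1.49 + 0.77 + 0.62 + 0.98 + 1.54 = 6.99
α = (k/(k−1))·(1 − Σσ²ᵢ/total variance) = (6/5)·(1 − 6.99/12.35) = 0.521

α = 0.521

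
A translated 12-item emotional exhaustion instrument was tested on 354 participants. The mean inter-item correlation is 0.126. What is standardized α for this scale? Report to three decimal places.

Standardized α = k·r̄ / (1 + (k−1)·r̄) = 12 × 0.126 / (1 + 11 × 0.126)
  = 1.5120 / 2.3860 = 0.634

standardized α = 0.634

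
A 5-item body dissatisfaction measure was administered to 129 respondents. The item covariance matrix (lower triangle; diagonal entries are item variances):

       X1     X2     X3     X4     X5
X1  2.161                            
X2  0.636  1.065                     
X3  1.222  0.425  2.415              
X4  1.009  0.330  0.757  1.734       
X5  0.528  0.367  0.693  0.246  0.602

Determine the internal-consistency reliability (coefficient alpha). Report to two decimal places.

coefficient alpha = 0.76

sum of item variances = 2.161 + 1.065 + 2.415 + 1.734 + 0.602 = 7.977
Sum of off-diagonal covariances = 6.213
total variance = 7.977 + 2 × 6.213 = 20.403
α = (k/(k−1))·(1 − sum of item variances/total variance) = (5/4)·(1 − 7.977/20.403) = 0.76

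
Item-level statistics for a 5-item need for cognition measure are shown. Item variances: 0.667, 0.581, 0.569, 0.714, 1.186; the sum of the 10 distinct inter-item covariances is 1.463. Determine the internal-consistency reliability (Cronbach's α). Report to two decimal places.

ΣVar(i) = 0.667 + 0.581 + 0.569 + 0.714 + 1.186 = 3.717
Sum of distinct covariances = 1.463
σ²_total = ΣVar(i) + 2·Σcov = 3.717 + 2 × 1.463 = 6.643
α = (5/4)·(1 − 3.717/6.643) = 0.55

α = 0.55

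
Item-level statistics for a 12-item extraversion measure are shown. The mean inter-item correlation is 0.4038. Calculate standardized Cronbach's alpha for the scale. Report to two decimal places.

Standardized α = k·r̄ / (1 + (k−1)·r̄) = 12 × 0.4038 / (1 + 11 × 0.4038)
  = 4.8456 / 5.4418 = 0.89

α = 0.89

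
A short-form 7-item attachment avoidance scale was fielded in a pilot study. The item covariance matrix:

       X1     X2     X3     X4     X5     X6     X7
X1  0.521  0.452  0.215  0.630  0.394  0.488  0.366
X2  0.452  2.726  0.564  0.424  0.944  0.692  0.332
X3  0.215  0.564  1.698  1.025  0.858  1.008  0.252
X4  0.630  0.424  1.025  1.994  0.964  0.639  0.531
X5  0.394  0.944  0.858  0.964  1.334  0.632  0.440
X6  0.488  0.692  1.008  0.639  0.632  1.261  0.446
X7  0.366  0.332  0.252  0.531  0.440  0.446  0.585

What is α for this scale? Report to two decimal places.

ΣVar(i) = 0.521 + 2.726 + 1.698 + 1.994 + 1.334 + 1.261 + 0.585 = 10.119
Σ_{i<j} σ_ij = 12.296
σ²_total = 10.119 + 2 × 12.296 = 34.711
α = (k/(k−1))·(1 − ΣVar(i)/σ²_total) = (7/6)·(1 − 10.119/34.711) = 0.83

α = 0.83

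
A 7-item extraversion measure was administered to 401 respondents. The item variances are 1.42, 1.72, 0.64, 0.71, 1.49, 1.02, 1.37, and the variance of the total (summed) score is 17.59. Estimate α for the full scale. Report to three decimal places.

Σσ²ᵢ = 1.42 + 1.72 + 0.64 + 0.71 + 1.49 + 1.02 + 1.37 = 8.37
α = (k/(k−1))·(1 − Σσ²ᵢ/σ²_total) = (7/6)·(1 − 8.37/17.59) = 0.612

α = 0.612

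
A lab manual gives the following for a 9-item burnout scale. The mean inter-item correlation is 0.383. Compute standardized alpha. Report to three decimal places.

α = 0.848

Standardized α = k·r̄ / (1 + (k−1)·r̄) = 9 × 0.383 / (1 + 8 × 0.383)
  = 3.4470 / 4.0640 = 0.848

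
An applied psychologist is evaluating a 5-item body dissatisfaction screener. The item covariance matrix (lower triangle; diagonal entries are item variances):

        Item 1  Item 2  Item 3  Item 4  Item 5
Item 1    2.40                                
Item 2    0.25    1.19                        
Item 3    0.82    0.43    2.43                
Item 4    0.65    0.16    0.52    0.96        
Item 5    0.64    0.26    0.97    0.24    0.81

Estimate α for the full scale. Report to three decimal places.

ΣVar(i) = 2.40 + 1.19 + 2.43 + 0.96 + 0.81 = 7.79
Sum of off-diagonal covariances = 4.94
Var(T) = 7.79 + 2 × 4.94 = 17.67
α = (k/(k−1))·(1 − ΣVar(i)/Var(T)) = (5/4)·(1 − 7.79/17.67) = 0.699

α = 0.699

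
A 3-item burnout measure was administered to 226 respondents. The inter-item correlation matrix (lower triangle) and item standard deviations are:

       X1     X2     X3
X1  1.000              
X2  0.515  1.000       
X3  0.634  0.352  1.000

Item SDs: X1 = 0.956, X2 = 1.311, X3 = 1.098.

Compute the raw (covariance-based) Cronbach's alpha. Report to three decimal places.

Cronbach's alpha = 0.730

Σσ²ᵢ = 0.956² + 1.311² + 1.098² = 3.8383
Covariances σ_ij = r_ij · s_i · s_j:
  σ(X1,X2) = 0.515 × 0.956 × 1.311 = 0.6455
  σ(X1,X3) = 0.634 × 0.956 × 1.098 = 0.6655
  σ(X2,X3) = 0.352 × 1.311 × 1.098 = 0.5067
σ²_T = Σσ²ᵢ + 2·Σσ_ij = 3.8383 + 2 × 1.8177 = 7.4737
α = (3/2)·(1 − 3.8383/7.4737) = 0.730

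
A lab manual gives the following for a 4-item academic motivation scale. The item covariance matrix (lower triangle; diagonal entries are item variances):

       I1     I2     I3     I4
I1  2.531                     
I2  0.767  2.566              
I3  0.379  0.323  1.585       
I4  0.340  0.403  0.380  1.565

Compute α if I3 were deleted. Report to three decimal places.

α = 0.468

Remaining items: I1, I2, I4 (k = 3).
sum of item variances = 2.531 + 2.566 + 1.565 = 6.662
σ²_total = 6.662 + 2 × 1.510 = 9.682
α (item deleted) = (3/2)·(1 − 6.662/9.682) = 0.468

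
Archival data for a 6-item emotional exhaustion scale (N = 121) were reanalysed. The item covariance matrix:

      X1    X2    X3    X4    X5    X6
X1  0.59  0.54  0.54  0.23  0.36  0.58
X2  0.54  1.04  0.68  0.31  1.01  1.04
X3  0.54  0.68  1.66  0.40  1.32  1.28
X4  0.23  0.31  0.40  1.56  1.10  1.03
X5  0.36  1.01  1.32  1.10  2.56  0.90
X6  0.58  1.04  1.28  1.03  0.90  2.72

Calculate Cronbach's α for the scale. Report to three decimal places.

sum of item variances = 0.59 + 1.04 + 1.66 + 1.56 + 2.56 + 2.72 = 10.13
Sum of the distinct covariances = 11.32
total variance = 10.13 + 2 × 11.32 = 32.77
α = (k/(k−1))·(1 − sum of item variances/total variance) = (6/5)·(1 − 10.13/32.77) = 0.829

α = 0.829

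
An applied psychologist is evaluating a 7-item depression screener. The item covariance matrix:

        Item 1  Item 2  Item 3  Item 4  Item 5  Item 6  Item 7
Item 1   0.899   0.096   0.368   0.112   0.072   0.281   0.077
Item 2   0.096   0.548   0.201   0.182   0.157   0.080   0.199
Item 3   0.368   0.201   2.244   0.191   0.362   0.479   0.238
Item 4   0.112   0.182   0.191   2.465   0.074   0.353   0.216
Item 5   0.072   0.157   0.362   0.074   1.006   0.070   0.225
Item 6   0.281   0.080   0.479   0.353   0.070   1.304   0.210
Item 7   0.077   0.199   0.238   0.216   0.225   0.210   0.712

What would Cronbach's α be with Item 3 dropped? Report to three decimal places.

Remaining items: Item 1, Item 2, Item 4, Item 5, Item 6, Item 7 (k = 6).
sum of item variances = 0.899 + 0.548 + 2.465 + 1.006 + 1.304 + 0.712 = 6.934
σ²_total = 6.934 + 2 × 2.404 = 11.742
α (item deleted) = (6/5)·(1 − 6.934/11.742) = 0.491

Cronbach's α = 0.491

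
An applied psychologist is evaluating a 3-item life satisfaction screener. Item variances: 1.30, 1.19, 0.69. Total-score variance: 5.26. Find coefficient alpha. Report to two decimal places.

ΣVar(i) = 1.30 + 1.19 + 0.69 = 3.18
α = (k/(k−1))·(1 − ΣVar(i)/σ²_total) = (3/2)·(1 − 3.18/5.26) = 0.59

α = 0.59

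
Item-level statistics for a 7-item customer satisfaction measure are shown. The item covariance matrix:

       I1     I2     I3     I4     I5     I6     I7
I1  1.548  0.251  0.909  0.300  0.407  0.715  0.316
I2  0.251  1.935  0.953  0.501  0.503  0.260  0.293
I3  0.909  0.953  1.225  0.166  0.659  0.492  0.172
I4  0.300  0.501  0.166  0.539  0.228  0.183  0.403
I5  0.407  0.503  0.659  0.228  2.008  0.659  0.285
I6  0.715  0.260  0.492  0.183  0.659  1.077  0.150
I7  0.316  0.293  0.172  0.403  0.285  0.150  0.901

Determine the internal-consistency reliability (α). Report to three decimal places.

α = 0.765

Σσᵢ² = 1.548 + 1.935 + 1.225 + 0.539 + 2.008 + 1.077 + 0.901 = 9.233
Σ_{i<j} σ_ij = 8.805
σ²_T = 9.233 + 2 × 8.805 = 26.843
α = (k/(k−1))·(1 − Σσᵢ²/σ²_T) = (7/6)·(1 − 9.233/26.843) = 0.765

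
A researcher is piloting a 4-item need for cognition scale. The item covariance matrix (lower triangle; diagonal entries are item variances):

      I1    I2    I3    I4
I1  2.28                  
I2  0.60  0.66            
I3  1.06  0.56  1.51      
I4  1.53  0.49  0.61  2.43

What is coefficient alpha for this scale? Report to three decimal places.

Σσᵢ² = 2.28 + 0.66 + 1.51 + 2.43 = 6.88
Sum of off-diagonal covariances = 4.85
σ²_total = 6.88 + 2 × 4.85 = 16.58
α = (k/(k−1))·(1 − Σσᵢ²/σ²_total) = (4/3)·(1 − 6.88/16.58) = 0.780

α = 0.780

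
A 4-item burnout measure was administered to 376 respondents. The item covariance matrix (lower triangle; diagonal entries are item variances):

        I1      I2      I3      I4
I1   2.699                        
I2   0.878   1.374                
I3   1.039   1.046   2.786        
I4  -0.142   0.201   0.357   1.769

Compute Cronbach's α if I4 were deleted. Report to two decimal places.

Remaining items: I1, I2, I3 (k = 3).
ΣVar(i) = 2.699 + 1.374 + 2.786 = 6.859
total variance = 6.859 + 2 × 2.963 = 12.785
α (item deleted) = (3/2)·(1 − 6.859/12.785) = 0.70

Cronbach's α = 0.70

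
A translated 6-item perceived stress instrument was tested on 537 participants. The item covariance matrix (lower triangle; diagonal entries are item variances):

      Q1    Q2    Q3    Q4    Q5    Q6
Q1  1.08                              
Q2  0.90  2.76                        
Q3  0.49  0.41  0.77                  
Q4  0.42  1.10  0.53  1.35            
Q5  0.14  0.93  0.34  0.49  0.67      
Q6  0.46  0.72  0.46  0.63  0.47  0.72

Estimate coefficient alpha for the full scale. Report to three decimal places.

Σσ²ᵢ = 1.08 + 2.76 + 0.77 + 1.35 + 0.67 + 0.72 = 7.35
Sum of the distinct covariances = 8.49
total variance = 7.35 + 2 × 8.49 = 24.33
α = (k/(k−1))·(1 − Σσ²ᵢ/total variance) = (6/5)·(1 − 7.35/24.33) = 0.837

α = 0.837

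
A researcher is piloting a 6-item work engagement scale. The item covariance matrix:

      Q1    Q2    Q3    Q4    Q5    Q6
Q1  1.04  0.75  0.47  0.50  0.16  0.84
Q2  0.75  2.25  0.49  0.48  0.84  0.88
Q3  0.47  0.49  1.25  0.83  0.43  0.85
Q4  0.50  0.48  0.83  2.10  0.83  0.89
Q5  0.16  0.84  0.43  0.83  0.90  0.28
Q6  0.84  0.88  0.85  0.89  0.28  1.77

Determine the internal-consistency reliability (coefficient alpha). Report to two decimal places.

ΣVar(i) = 1.04 + 2.25 + 1.25 + 2.10 + 0.90 + 1.77 = 9.31
Sum of off-diagonal covariances = 9.52
Var(T) = 9.31 + 2 × 9.52 = 28.35
α = (k/(k−1))·(1 − ΣVar(i)/Var(T)) = (6/5)·(1 − 9.31/28.35) = 0.81

coefficient alpha = 0.81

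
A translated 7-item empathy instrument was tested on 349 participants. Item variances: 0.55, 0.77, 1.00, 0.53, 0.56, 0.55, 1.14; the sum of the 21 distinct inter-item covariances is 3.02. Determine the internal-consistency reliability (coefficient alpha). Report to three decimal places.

coefficient alpha = 0.633

ΣVar(i) = 0.55 + 0.77 + 1.00 + 0.53 + 0.56 + 0.55 + 1.14 = 5.10
Sum of distinct covariances = 3.02
σ²_total = ΣVar(i) + 2·Σcov = 5.10 + 2 × 3.02 = 11.14
α = (7/6)·(1 − 5.10/11.14) = 0.633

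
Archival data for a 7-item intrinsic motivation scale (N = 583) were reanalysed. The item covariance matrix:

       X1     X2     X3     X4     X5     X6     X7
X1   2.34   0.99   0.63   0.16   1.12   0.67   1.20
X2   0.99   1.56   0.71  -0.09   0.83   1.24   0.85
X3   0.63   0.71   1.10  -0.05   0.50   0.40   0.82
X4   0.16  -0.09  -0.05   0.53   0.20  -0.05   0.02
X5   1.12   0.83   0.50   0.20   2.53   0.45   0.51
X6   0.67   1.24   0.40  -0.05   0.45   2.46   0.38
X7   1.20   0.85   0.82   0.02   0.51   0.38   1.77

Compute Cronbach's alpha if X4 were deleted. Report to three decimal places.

Remaining items: X1, X2, X3, X5, X6, X7 (k = 6).
Σσ²ᵢ = 2.34 + 1.56 + 1.10 + 2.53 + 2.46 + 1.77 = 11.76
Var(T) = 11.76 + 2 × 11.30 = 34.36
α (item deleted) = (6/5)·(1 − 11.76/34.36) = 0.789

α = 0.789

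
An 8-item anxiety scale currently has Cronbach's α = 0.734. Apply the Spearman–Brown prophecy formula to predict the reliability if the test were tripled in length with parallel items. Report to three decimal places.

predicted reliability = 0.892

Length factor m = 3
α' = m·α / (1 + (m−1)·α)
   = 3 × 0.734 / (1 + (3 − 1) × 0.734)
   = 2.2020 / 2.4680 = 0.892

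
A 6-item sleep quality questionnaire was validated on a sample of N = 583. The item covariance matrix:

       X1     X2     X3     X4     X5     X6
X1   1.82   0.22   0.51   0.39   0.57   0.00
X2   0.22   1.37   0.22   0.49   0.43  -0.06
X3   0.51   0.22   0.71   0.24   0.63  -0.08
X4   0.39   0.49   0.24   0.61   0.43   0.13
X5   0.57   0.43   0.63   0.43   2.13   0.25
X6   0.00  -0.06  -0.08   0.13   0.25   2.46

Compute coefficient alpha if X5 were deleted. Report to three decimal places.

Remaining items: X1, X2, X3, X4, X6 (k = 5).
Σσ²ᵢ = 1.82 + 1.37 + 0.71 + 0.61 + 2.46 = 6.97
σ²_total = 6.97 + 2 × 2.06 = 11.09
α (item deleted) = (5/4)·(1 − 6.97/11.09) = 0.464

coefficient alpha = 0.464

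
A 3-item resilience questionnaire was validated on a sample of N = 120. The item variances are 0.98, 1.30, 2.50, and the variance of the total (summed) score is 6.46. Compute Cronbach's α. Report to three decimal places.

sum of item variances = 0.98 + 1.30 + 2.50 = 4.78
α = (k/(k−1))·(1 − sum of item variances/σ²_T) = (3/2)·(1 − 4.78/6.46) = 0.390

Cronbach's α = 0.390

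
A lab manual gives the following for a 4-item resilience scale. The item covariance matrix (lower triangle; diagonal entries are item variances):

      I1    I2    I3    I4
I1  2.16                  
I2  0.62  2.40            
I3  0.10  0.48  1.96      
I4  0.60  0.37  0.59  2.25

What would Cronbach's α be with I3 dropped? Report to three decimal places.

α = 0.477

Remaining items: I1, I2, I4 (k = 3).
Σσᵢ² = 2.16 + 2.40 + 2.25 = 6.81
σ²_total = 6.81 + 2 × 1.59 = 9.99
α (item deleted) = (3/2)·(1 − 6.81/9.99) = 0.477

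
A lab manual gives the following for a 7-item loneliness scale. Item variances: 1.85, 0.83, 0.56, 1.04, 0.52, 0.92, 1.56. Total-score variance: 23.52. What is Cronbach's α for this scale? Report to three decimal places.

Cronbach's α = 0.806

ΣVar(i) = 1.85 + 0.83 + 0.56 + 1.04 + 0.52 + 0.92 + 1.56 = 7.28
α = (k/(k−1))·(1 − ΣVar(i)/total variance) = (7/6)·(1 − 7.28/23.52) = 0.806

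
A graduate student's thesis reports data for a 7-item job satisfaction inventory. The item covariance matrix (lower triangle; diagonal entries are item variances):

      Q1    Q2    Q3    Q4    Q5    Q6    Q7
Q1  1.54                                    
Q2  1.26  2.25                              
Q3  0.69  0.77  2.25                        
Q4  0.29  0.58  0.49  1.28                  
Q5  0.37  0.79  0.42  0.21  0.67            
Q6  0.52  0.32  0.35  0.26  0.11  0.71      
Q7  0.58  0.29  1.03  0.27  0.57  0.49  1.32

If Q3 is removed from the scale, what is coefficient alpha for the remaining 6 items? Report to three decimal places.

Remaining items: Q1, Q2, Q4, Q5, Q6, Q7 (k = 6).
ΣVar(i) = 1.54 + 2.25 + 1.28 + 0.67 + 0.71 + 1.32 = 7.77
Var(T) = 7.77 + 2 × 6.91 = 21.59
α (item deleted) = (6/5)·(1 − 7.77/21.59) = 0.768

coefficient alpha = 0.768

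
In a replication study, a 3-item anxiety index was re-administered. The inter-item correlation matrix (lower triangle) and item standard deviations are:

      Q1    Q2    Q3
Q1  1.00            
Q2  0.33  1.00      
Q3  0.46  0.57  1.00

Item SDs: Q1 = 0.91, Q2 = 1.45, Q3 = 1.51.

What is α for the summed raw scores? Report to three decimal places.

α = 0.706

Σσ²ᵢ = 0.91² + 1.45² + 1.51² = 5.2107
Covariances σ_ij = r_ij · s_i · s_j:
  σ(Q1,Q2) = 0.33 × 0.91 × 1.45 = 0.4354
  σ(Q1,Q3) = 0.46 × 0.91 × 1.51 = 0.6321
  σ(Q2,Q3) = 0.57 × 1.45 × 1.51 = 1.2480
σ²_T = Σσ²ᵢ + 2·Σσ_ij = 5.2107 + 2 × 2.3155 = 9.8417
α = (3/2)·(1 − 5.2107/9.8417) = 0.706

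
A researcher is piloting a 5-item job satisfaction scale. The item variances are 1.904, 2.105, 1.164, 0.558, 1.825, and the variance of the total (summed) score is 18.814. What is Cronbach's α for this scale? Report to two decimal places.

Cronbach's α = 0.75

sum of item variances = 1.904 + 2.105 + 1.164 + 0.558 + 1.825 = 7.556
α = (k/(k−1))·(1 − sum of item variances/Var(T)) = (5/4)·(1 − 7.556/18.814) = 0.75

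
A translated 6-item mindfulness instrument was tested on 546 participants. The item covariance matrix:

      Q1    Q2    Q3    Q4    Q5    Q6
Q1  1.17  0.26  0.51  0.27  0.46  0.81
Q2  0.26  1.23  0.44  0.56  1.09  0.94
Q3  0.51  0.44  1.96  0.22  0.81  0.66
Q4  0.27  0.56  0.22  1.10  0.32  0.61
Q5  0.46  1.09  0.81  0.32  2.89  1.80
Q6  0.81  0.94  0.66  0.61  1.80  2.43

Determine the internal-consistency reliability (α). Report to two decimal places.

Σσᵢ² = 1.17 + 1.23 + 1.96 + 1.10 + 2.89 + 2.43 = 10.78
Sum of the distinct covariances = 9.76
total variance = 10.78 + 2 × 9.76 = 30.30
α = (k/(k−1))·(1 − Σσᵢ²/total variance) = (6/5)·(1 − 10.78/30.30) = 0.77

α = 0.77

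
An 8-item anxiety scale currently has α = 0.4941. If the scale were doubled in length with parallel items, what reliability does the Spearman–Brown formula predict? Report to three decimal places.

predicted reliability = 0.661

Length factor m = 2
α' = m·α / (1 + (m−1)·α)
   = 2 × 0.4941 / (1 + (2 − 1) × 0.4941)
   = 0.9882 / 1.4941 = 0.661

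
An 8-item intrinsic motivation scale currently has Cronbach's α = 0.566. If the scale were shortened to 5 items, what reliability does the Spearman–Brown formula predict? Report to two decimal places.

Length factor m = 5/8 = 0.6250
α' = m·α / (1 − (1−m)·α)
   = 5/8 × 0.566 / (1 − (1 − 5/8) × 0.566)
   = 0.3537 / 0.7877 = 0.45

predicted reliability = 0.45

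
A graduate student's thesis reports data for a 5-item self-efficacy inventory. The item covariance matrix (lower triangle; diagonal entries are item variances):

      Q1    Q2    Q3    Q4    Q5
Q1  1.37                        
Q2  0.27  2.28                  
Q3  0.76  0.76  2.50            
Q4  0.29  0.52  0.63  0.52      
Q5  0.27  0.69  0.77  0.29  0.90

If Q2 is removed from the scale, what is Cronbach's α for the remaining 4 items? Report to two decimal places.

Remaining items: Q1, Q3, Q4, Q5 (k = 4).
Σσᵢ² = 1.37 + 2.50 + 0.52 + 0.90 = 5.29
σ²_T = 5.29 + 2 × 3.01 = 11.31
α (item deleted) = (4/3)·(1 − 5.29/11.31) = 0.71

α = 0.71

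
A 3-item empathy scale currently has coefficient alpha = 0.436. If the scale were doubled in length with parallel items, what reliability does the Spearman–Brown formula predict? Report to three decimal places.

predicted reliability = 0.607

Length factor m = 2
α' = m·α / (1 + (m−1)·α)
   = 2 × 0.436 / (1 + (2 − 1) × 0.436)
   = 0.8720 / 1.4360 = 0.607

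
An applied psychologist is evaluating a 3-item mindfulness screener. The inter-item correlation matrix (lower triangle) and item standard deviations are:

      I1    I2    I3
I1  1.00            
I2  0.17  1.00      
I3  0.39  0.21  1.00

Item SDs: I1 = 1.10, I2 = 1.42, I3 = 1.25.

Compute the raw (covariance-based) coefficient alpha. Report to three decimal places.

coefficient alpha = 0.494

Σσ²ᵢ = 1.10² + 1.42² + 1.25² = 4.7889
Covariances σ_ij = r_ij · s_i · s_j:
  σ(I1,I2) = 0.17 × 1.10 × 1.42 = 0.2655
  σ(I1,I3) = 0.39 × 1.10 × 1.25 = 0.5363
  σ(I2,I3) = 0.21 × 1.42 × 1.25 = 0.3727
σ²_T = Σσ²ᵢ + 2·Σσ_ij = 4.7889 + 2 × 1.1745 = 7.1379
α = (3/2)·(1 − 4.7889/7.1379) = 0.494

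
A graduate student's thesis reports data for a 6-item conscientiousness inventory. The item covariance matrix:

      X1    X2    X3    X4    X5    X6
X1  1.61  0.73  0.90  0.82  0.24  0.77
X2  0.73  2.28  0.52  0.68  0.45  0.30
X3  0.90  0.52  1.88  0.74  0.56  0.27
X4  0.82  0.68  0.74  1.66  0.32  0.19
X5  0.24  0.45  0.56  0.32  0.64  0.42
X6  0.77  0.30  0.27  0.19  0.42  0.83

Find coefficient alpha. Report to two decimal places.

coefficient alpha = 0.77

Σσᵢ² = 1.61 + 2.28 + 1.88 + 1.66 + 0.64 + 0.83 = 8.90
Sum of off-diagonal covariances = 7.91
total variance = 8.90 + 2 × 7.91 = 24.72
α = (k/(k−1))·(1 − Σσᵢ²/total variance) = (6/5)·(1 − 8.90/24.72) = 0.77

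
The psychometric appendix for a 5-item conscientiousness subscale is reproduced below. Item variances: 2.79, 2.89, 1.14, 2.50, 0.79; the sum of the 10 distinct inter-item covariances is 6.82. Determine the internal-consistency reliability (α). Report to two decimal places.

ΣVar(i) = 2.79 + 2.89 + 1.14 + 2.50 + 0.79 = 10.11
Sum of distinct covariances = 6.82
σ²_total = ΣVar(i) + 2·Σcov = 10.11 + 2 × 6.82 = 23.75
α = (5/4)·(1 − 10.11/23.75) = 0.72

α = 0.72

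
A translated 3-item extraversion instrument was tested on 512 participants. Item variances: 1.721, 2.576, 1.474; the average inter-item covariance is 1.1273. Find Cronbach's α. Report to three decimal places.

ΣVar(i) = 1.721 + 2.576 + 1.474 = 5.771
Sum of the 3 distinct covariances = 3 × 1.1273 = 3.3819
σ²_total = ΣVar(i) + 2·Σcov = 5.771 + 2 × 3.3819 = 12.5348
α = (3/2)·(1 − 5.771/12.5348) = 0.809

Cronbach's α = 0.809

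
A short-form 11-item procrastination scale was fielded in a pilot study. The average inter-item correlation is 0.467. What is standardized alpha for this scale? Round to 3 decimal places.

α = 0.906

Standardized α = k·r̄ / (1 + (k−1)·r̄) = 11 × 0.467 / (1 + 10 × 0.467)
  = 5.1370 / 5.6700 = 0.906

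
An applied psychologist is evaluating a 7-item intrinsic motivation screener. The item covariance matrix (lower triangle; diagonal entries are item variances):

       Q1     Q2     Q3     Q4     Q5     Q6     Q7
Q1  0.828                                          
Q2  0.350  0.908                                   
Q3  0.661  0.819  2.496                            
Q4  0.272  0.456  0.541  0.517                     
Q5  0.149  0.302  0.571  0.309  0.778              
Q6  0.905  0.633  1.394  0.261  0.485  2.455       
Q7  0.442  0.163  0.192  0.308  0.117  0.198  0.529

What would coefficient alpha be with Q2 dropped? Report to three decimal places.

α = 0.770

Remaining items: Q1, Q3, Q4, Q5, Q6, Q7 (k = 6).
Σσ²ᵢ = 0.828 + 2.496 + 0.517 + 0.778 + 2.455 + 0.529 = 7.603
σ²_total = 7.603 + 2 × 6.805 = 21.213
α (item deleted) = (6/5)·(1 − 7.603/21.213) = 0.770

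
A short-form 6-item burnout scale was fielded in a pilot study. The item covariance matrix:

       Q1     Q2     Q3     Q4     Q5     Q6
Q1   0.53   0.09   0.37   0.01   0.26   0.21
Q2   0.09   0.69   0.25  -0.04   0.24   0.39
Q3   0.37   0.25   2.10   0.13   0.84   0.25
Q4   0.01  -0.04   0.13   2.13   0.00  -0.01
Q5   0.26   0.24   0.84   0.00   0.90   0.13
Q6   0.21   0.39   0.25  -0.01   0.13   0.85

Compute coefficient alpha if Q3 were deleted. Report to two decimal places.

Remaining items: Q1, Q2, Q4, Q5, Q6 (k = 5).
ΣVar(i) = 0.53 + 0.69 + 2.13 + 0.90 + 0.85 = 5.10
σ²_total = 5.10 + 2 × 1.28 = 7.66
α (item deleted) = (5/4)·(1 − 5.10/7.66) = 0.42

coefficient alpha = 0.42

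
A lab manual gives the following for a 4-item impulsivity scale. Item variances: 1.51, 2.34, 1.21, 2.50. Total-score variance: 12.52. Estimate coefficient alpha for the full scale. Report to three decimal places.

α = 0.528

ΣVar(i) = 1.51 + 2.34 + 1.21 + 2.50 = 7.56
α = (k/(k−1))·(1 − ΣVar(i)/σ²_total) = (4/3)·(1 − 7.56/12.52) = 0.528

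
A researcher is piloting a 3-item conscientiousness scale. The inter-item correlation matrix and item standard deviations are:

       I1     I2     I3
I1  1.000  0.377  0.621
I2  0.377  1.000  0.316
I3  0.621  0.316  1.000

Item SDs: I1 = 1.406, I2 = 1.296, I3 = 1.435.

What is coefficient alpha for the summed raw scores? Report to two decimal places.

Σσ²ᵢ = 1.406² + 1.296² + 1.435² = 5.7157
Covariances σ_ij = r_ij · s_i · s_j:
  σ(I1,I2) = 0.377 × 1.406 × 1.296 = 0.6870
  σ(I1,I3) = 0.621 × 1.406 × 1.435 = 1.2529
  σ(I2,I3) = 0.316 × 1.296 × 1.435 = 0.5877
σ²_T = Σσ²ᵢ + 2·Σσ_ij = 5.7157 + 2 × 2.5276 = 10.7709
α = (3/2)·(1 − 5.7157/10.7709) = 0.70

α = 0.70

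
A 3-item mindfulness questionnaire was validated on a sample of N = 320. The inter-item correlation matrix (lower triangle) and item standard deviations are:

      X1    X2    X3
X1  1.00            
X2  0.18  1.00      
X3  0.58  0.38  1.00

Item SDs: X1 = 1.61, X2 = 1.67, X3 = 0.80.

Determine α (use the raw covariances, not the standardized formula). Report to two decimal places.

Σσ²ᵢ = 1.61² + 1.67² + 0.80² = 6.0210
Covariances σ_ij = r_ij · s_i · s_j:
  σ(X1,X2) = 0.18 × 1.61 × 1.67 = 0.4840
  σ(X1,X3) = 0.58 × 1.61 × 0.80 = 0.7470
  σ(X2,X3) = 0.38 × 1.67 × 0.80 = 0.5077
σ²_T = Σσ²ᵢ + 2·Σσ_ij = 6.0210 + 2 × 1.7387 = 9.4984
α = (3/2)·(1 − 6.0210/9.4984) = 0.55

α = 0.55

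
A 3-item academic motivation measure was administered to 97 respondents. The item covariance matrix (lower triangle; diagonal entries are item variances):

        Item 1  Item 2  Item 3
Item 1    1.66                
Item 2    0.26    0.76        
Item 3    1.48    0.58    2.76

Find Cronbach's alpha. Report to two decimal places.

Cronbach's alpha = 0.71

sum of item variances = 1.66 + 0.76 + 2.76 = 5.18
Σ_{i<j} σ_ij = 2.32
total variance = 5.18 + 2 × 2.32 = 9.82
α = (k/(k−1))·(1 − sum of item variances/total variance) = (3/2)·(1 − 5.18/9.82) = 0.71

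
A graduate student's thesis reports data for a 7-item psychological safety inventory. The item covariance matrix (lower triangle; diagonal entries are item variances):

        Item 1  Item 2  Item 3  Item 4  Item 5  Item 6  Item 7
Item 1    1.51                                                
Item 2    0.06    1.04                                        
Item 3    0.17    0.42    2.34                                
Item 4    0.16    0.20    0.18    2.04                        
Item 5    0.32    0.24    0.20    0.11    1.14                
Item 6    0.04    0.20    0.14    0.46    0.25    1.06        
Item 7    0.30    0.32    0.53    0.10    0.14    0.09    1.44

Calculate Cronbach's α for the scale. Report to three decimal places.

Cronbach's α = 0.545

sum of item variances = 1.51 + 1.04 + 2.34 + 2.04 + 1.14 + 1.06 + 1.44 = 10.57
Sum of the distinct covariances = 4.63
σ²_T = 10.57 + 2 × 4.63 = 19.83
α = (k/(k−1))·(1 − sum of item variances/σ²_T) = (7/6)·(1 − 10.57/19.83) = 0.545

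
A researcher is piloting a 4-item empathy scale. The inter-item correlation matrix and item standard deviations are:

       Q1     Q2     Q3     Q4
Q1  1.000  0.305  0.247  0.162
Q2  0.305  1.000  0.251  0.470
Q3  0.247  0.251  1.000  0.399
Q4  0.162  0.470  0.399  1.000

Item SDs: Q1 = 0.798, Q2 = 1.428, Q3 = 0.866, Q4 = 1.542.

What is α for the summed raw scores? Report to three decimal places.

α = 0.630

Σσ²ᵢ = 0.798² + 1.428² + 0.866² + 1.542² = 5.8037
Covariances σ_ij = r_ij · s_i · s_j:
  σ(Q1,Q2) = 0.305 × 0.798 × 1.428 = 0.3476
  σ(Q1,Q3) = 0.247 × 0.798 × 0.866 = 0.1707
  σ(Q1,Q4) = 0.162 × 0.798 × 1.542 = 0.1993
  σ(Q2,Q3) = 0.251 × 1.428 × 0.866 = 0.3104
  σ(Q2,Q4) = 0.470 × 1.428 × 1.542 = 1.0349
  σ(Q3,Q4) = 0.399 × 0.866 × 1.542 = 0.5328
σ²_T = Σσ²ᵢ + 2·Σσ_ij = 5.8037 + 2 × 2.5957 = 10.9951
α = (4/3)·(1 − 5.8037/10.9951) = 0.630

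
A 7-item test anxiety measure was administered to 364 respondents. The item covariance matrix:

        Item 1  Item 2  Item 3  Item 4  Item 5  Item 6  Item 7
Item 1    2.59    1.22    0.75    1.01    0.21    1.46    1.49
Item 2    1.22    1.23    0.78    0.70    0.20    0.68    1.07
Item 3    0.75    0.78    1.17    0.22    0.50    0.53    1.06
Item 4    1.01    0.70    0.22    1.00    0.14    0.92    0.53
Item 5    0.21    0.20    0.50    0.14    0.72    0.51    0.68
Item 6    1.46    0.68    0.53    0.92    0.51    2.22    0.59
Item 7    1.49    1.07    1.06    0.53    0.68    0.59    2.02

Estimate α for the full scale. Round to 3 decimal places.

α = 0.858

Σσᵢ² = 2.59 + 1.23 + 1.17 + 1.00 + 0.72 + 2.22 + 2.02 = 10.95
Σ_{i<j} σ_ij = 15.25
total variance = 10.95 + 2 × 15.25 = 41.45
α = (k/(k−1))·(1 − Σσᵢ²/total variance) = (7/6)·(1 − 10.95/41.45) = 0.858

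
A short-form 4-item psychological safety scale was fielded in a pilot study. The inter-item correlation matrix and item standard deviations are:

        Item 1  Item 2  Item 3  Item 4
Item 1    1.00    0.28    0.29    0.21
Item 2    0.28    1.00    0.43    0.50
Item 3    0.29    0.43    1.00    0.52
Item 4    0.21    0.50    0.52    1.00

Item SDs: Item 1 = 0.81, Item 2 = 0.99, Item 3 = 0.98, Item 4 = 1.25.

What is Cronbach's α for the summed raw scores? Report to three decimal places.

Σσ²ᵢ = 0.81² + 0.99² + 0.98² + 1.25² = 4.1591
Covariances σ_ij = r_ij · s_i · s_j:
  σ(Item 1,Item 2) = 0.28 × 0.81 × 0.99 = 0.2245
  σ(Item 1,Item 3) = 0.29 × 0.81 × 0.98 = 0.2302
  σ(Item 1,Item 4) = 0.21 × 0.81 × 1.25 = 0.2126
  σ(Item 2,Item 3) = 0.43 × 0.99 × 0.98 = 0.4172
  σ(Item 2,Item 4) = 0.50 × 0.99 × 1.25 = 0.6188
  σ(Item 3,Item 4) = 0.52 × 0.98 × 1.25 = 0.6370
σ²_T = Σσ²ᵢ + 2·Σσ_ij = 4.1591 + 2 × 2.3403 = 8.8397
α = (4/3)·(1 − 4.1591/8.8397) = 0.706

Cronbach's α = 0.706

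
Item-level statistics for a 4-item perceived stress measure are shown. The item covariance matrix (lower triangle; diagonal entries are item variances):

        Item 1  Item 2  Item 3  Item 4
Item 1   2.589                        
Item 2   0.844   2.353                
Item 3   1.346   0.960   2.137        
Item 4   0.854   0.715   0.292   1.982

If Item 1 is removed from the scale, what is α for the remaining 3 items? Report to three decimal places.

α = 0.567

Remaining items: Item 2, Item 3, Item 4 (k = 3).
ΣVar(i) = 2.353 + 2.137 + 1.982 = 6.472
total variance = 6.472 + 2 × 1.967 = 10.406
α (item deleted) = (3/2)·(1 − 6.472/10.406) = 0.567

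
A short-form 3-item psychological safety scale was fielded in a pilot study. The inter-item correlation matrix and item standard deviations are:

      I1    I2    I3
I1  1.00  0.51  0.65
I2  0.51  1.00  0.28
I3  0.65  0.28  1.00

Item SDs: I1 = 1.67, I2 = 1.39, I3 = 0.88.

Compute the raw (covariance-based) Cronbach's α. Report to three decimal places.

α = 0.712

Σσ²ᵢ = 1.67² + 1.39² + 0.88² = 5.4954
Covariances σ_ij = r_ij · s_i · s_j:
  σ(I1,I2) = 0.51 × 1.67 × 1.39 = 1.1839
  σ(I1,I3) = 0.65 × 1.67 × 0.88 = 0.9552
  σ(I2,I3) = 0.28 × 1.39 × 0.88 = 0.3425
σ²_T = Σσ²ᵢ + 2·Σσ_ij = 5.4954 + 2 × 2.4816 = 10.4586
α = (3/2)·(1 − 5.4954/10.4586) = 0.712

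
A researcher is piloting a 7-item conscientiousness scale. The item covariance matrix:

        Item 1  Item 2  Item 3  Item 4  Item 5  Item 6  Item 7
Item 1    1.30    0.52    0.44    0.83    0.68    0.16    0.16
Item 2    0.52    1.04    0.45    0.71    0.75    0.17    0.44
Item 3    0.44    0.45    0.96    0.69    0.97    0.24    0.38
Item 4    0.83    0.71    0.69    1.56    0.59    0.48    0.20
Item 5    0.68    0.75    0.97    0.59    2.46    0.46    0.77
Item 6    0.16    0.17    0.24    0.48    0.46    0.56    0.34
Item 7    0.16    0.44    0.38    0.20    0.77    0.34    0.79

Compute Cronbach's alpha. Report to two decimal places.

Σσᵢ² = 1.30 + 1.04 + 0.96 + 1.56 + 2.46 + 0.56 + 0.79 = 8.67
Sum of the distinct covariances = 10.43
total variance = 8.67 + 2 × 10.43 = 29.53
α = (k/(k−1))·(1 − Σσᵢ²/total variance) = (7/6)·(1 − 8.67/29.53) = 0.82

α = 0.82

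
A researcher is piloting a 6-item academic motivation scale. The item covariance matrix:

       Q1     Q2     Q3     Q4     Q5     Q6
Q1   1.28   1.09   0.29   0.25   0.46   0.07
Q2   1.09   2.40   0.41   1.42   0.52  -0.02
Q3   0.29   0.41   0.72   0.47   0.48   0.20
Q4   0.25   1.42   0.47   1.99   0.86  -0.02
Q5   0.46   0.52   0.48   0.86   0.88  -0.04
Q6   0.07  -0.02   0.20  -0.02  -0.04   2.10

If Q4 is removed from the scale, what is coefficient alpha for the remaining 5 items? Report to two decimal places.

Remaining items: Q1, Q2, Q3, Q5, Q6 (k = 5).
Σσᵢ² = 1.28 + 2.40 + 0.72 + 0.88 + 2.10 = 7.38
σ²_total = 7.38 + 2 × 3.46 = 14.30
α (item deleted) = (5/4)·(1 − 7.38/14.30) = 0.60

α = 0.60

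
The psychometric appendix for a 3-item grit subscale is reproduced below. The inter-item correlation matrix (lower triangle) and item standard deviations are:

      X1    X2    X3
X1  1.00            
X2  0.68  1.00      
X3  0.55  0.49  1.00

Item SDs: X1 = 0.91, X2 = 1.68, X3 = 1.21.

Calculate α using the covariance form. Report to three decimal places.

α = 0.762

Σσ²ᵢ = 0.91² + 1.68² + 1.21² = 5.1146
Covariances σ_ij = r_ij · s_i · s_j:
  σ(X1,X2) = 0.68 × 0.91 × 1.68 = 1.0396
  σ(X1,X3) = 0.55 × 0.91 × 1.21 = 0.6056
  σ(X2,X3) = 0.49 × 1.68 × 1.21 = 0.9961
σ²_T = Σσ²ᵢ + 2·Σσ_ij = 5.1146 + 2 × 2.6413 = 10.3972
α = (3/2)·(1 − 5.1146/10.3972) = 0.762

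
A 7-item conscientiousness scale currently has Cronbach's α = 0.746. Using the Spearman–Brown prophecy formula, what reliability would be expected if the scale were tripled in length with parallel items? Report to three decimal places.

predicted reliability = 0.898

Length factor m = 3
α' = m·α / (1 + (m−1)·α)
   = 3 × 0.746 / (1 + (3 − 1) × 0.746)
   = 2.2380 / 2.4920 = 0.898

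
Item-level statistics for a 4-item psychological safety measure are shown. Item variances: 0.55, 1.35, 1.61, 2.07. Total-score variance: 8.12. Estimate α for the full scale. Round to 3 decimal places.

sum of item variances = 0.55 + 1.35 + 1.61 + 2.07 = 5.58
α = (k/(k−1))·(1 − sum of item variances/σ²_total) = (4/3)·(1 − 5.58/8.12) = 0.417

α = 0.417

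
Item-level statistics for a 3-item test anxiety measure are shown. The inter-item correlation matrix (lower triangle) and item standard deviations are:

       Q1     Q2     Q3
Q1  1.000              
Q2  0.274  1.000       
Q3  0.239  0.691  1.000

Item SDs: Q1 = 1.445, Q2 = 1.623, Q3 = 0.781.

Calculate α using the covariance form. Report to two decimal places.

Σσ²ᵢ = 1.445² + 1.623² + 0.781² = 5.3321
Covariances σ_ij = r_ij · s_i · s_j:
  σ(Q1,Q2) = 0.274 × 1.445 × 1.623 = 0.6426
  σ(Q1,Q3) = 0.239 × 1.445 × 0.781 = 0.2697
  σ(Q2,Q3) = 0.691 × 1.623 × 0.781 = 0.8759
σ²_T = Σσ²ᵢ + 2·Σσ_ij = 5.3321 + 2 × 1.7882 = 8.9085
α = (3/2)·(1 − 5.3321/8.9085) = 0.60

α = 0.60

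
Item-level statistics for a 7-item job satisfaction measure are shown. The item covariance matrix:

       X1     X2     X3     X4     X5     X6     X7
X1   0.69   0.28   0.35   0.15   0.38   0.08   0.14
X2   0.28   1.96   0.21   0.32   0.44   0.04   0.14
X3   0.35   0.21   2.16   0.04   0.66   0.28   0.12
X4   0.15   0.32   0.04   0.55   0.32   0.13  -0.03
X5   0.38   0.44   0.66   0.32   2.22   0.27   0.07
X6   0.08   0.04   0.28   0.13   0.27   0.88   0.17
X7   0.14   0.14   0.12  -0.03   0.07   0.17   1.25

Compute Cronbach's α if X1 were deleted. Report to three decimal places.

Remaining items: X2, X3, X4, X5, X6, X7 (k = 6).
sum of item variances = 1.96 + 2.16 + 0.55 + 2.22 + 0.88 + 1.25 = 9.02
total variance = 9.02 + 2 × 3.18 = 15.38
α (item deleted) = (6/5)·(1 − 9.02/15.38) = 0.496

Cronbach's α = 0.496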